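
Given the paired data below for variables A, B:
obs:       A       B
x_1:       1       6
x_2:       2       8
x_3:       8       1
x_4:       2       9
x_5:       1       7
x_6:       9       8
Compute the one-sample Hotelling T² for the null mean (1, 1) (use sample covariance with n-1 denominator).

Step 1 — sample mean vector:
  mean(A) = (1 + 2 + 8 + 2 + 1 + 9) / 6 = 23/6 = 3.8333
  mean(B) = (6 + 8 + 1 + 9 + 7 + 8) / 6 = 39/6 = 6.5
  x̄ = (3.8333, 6.5),  deviation x̄ - mu_0 = (3.8333, 6.5) - (1, 1) = (2.8333, 5.5).

Step 2 — sample covariance matrix, S[i,j] = (1/(n-1)) · Σ_k (x_{k,i} - mean_i) · (x_{k,j} - mean_j), divisor n-1 = 5:
  S[A,A] = ((-2.8333)·(-2.8333) + (-1.8333)·(-1.8333) + (4.1667)·(4.1667) + (-1.8333)·(-1.8333) + (-2.8333)·(-2.8333) + (5.1667)·(5.1667)) / 5 = 66.8333/5 = 13.3667
  S[A,B] = ((-2.8333)·(-0.5) + (-1.8333)·(1.5) + (4.1667)·(-5.5) + (-1.8333)·(2.5) + (-2.8333)·(0.5) + (5.1667)·(1.5)) / 5 = -22.5/5 = -4.5
  S[B,B] = ((-0.5)·(-0.5) + (1.5)·(1.5) + (-5.5)·(-5.5) + (2.5)·(2.5) + (0.5)·(0.5) + (1.5)·(1.5)) / 5 = 41.5/5 = 8.3
  S = [[13.3667, -4.5],
 [-4.5, 8.3]].

Step 3 — invert S. det(S) = 13.3667·8.3 - (-4.5)² = 90.6933.
  S^{-1} = (1/det) · [[d, -b], [-b, a]] = [[0.0915, 0.0496],
 [0.0496, 0.1474]].

Step 4 — quadratic form (x̄ - mu_0)^T · S^{-1} · (x̄ - mu_0):
  S^{-1} · (x̄ - mu_0) = (0.5322, 0.9512),
  (x̄ - mu_0)^T · [...] = (2.8333)·(0.5322) + (5.5)·(0.9512) = 6.7394.

Step 5 — scale by n: T² = 6 · 6.7394 = 40.4366.

T² ≈ 40.4366


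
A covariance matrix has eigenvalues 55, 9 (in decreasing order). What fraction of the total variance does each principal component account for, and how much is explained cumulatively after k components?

Step 1 — total variance = trace(Sigma) = Σ λ_i = 55 + 9 = 64.

Step 2 — fraction explained by component i = λ_i / Σ λ:
  PC1: 55/64 = 0.8594
  PC2: 9/64 = 0.1406

Step 3 — cumulative fraction after k components = (λ_1 + ... + λ_k) / Σ λ:
  k = 1: 55/64 = 0.8594
  k = 2: (55 + 9)/64 = 64/64 = 1

Summary (fraction, with percent):

explained: PC1 0.8594 (85.94%), PC2 0.1406 (14.06%);  cumulative: 0.8594, 1


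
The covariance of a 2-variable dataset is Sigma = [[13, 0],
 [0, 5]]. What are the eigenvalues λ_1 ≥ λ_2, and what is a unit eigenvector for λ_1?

Step 1 — characteristic polynomial of 2×2 Sigma:
  det(Sigma - λI) = λ² - trace · λ + det = 0.
  trace = 13 + 5 = 18, det = 13·5 - (0)² = 65.
Step 2 — discriminant:
  Δ = trace² - 4·det = 324 - 260 = 64.
Step 3 — eigenvalues:
  λ = (trace ± √Δ)/2 = (18 ± 8)/2,
  λ_1 = 13,  λ_2 = 5.

Step 4 — unit eigenvector for λ_1: Sigma is diagonal, so its eigenvectors are the coordinate axes. λ_1 = 13 is the diagonal entry on the first coordinate axis, hence
  v_1 = (1, 0) (||v_1|| = 1).

λ_1 = 13,  λ_2 = 5;  v_1 ≈ (1, 0)


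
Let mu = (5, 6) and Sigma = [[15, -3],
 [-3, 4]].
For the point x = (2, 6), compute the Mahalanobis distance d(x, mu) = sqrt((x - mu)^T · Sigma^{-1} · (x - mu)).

Step 1 — centre the observation: (x - mu) = (-3, 0).

Step 2 — invert Sigma. det(Sigma) = 15·4 - (-3)² = 51.
  Sigma^{-1} = (1/det) · [[d, -b], [-b, a]] = [[0.0784, 0.0588],
 [0.0588, 0.2941]].

Step 3 — form the quadratic (x - mu)^T · Sigma^{-1} · (x - mu):
  Sigma^{-1} · (x - mu) = (-0.2353, -0.1765).
  (x - mu)^T · [Sigma^{-1} · (x - mu)] = (-3)·(-0.2353) + (0)·(-0.1765) = 0.7059.

Step 4 — take square root: d = √(0.7059) ≈ 0.8402.

d(x, mu) = √(0.7059) ≈ 0.8402


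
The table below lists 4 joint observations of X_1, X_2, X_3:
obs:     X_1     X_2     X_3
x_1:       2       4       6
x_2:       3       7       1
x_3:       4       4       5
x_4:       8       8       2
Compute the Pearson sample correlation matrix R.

Step 1 — column means:
  mean(X_1) = (2 + 3 + 4 + 8) / 4 = 17/4 = 4.25
  mean(X_2) = (4 + 7 + 4 + 8) / 4 = 23/4 = 5.75
  mean(X_3) = (6 + 1 + 5 + 2) / 4 = 14/4 = 3.5

Step 2 — sample variances and covariances s[i,j] = (1/(n-1)) · Σ_k (x_{k,i} - mean_i) · (x_{k,j} - mean_j), with n-1 = 3:
  s[X_1,X_1] = ((-2.25)·(-2.25) + (-1.25)·(-1.25) + (-0.25)·(-0.25) + (3.75)·(3.75)) / 3 = 20.75/3 = 6.9167
  s[X_1,X_2] = ((-2.25)·(-1.75) + (-1.25)·(1.25) + (-0.25)·(-1.75) + (3.75)·(2.25)) / 3 = 11.25/3 = 3.75
  s[X_1,X_3] = ((-2.25)·(2.5) + (-1.25)·(-2.5) + (-0.25)·(1.5) + (3.75)·(-1.5)) / 3 = -8.5/3 = -2.8333
  s[X_2,X_2] = ((-1.75)·(-1.75) + (1.25)·(1.25) + (-1.75)·(-1.75) + (2.25)·(2.25)) / 3 = 12.75/3 = 4.25
  s[X_2,X_3] = ((-1.75)·(2.5) + (1.25)·(-2.5) + (-1.75)·(1.5) + (2.25)·(-1.5)) / 3 = -13.5/3 = -4.5
  s[X_3,X_3] = ((2.5)·(2.5) + (-2.5)·(-2.5) + (1.5)·(1.5) + (-1.5)·(-1.5)) / 3 = 17/3 = 5.6667
  Sample standard deviations s_i = √(s[i,i]):
  s(X_1) = √(6.9167) = 2.63
  s(X_2) = √(4.25) = 2.0616
  s(X_3) = √(5.6667) = 2.3805

Step 3 — r_{ij} = s_{ij} / (s_i · s_j):
  r[X_1,X_1] = 1 (diagonal).
  r[X_1,X_2] = 3.75 / (2.63 · 2.0616) = 3.75 / 5.4218 = 0.6917
  r[X_1,X_3] = -2.8333 / (2.63 · 2.3805) = -2.8333 / 6.2605 = -0.4526
  r[X_2,X_2] = 1 (diagonal).
  r[X_2,X_3] = -4.5 / (2.0616 · 2.3805) = -4.5 / 4.9075 = -0.917
  r[X_3,X_3] = 1 (diagonal).

R is symmetric with unit diagonal. Assembling:

R = [[1, 0.6917, -0.4526],
 [0.6917, 1, -0.917],
 [-0.4526, -0.917, 1]]


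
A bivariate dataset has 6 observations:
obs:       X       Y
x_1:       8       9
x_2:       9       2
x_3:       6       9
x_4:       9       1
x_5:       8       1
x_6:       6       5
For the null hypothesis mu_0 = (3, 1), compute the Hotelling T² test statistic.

Step 1 — sample mean vector:
  mean(X) = (8 + 9 + 6 + 9 + 8 + 6) / 6 = 46/6 = 7.6667
  mean(Y) = (9 + 2 + 9 + 1 + 1 + 5) / 6 = 27/6 = 4.5
  x̄ = (7.6667, 4.5),  deviation x̄ - mu_0 = (7.6667, 4.5) - (3, 1) = (4.6667, 3.5).

Step 2 — sample covariance matrix, S[i,j] = (1/(n-1)) · Σ_k (x_{k,i} - mean_i) · (x_{k,j} - mean_j), divisor n-1 = 5:
  S[X,X] = ((0.3333)·(0.3333) + (1.3333)·(1.3333) + (-1.6667)·(-1.6667) + (1.3333)·(1.3333) + (0.3333)·(0.3333) + (-1.6667)·(-1.6667)) / 5 = 9.3333/5 = 1.8667
  S[X,Y] = ((0.3333)·(4.5) + (1.3333)·(-2.5) + (-1.6667)·(4.5) + (1.3333)·(-3.5) + (0.3333)·(-3.5) + (-1.6667)·(0.5)) / 5 = -16/5 = -3.2
  S[Y,Y] = ((4.5)·(4.5) + (-2.5)·(-2.5) + (4.5)·(4.5) + (-3.5)·(-3.5) + (-3.5)·(-3.5) + (0.5)·(0.5)) / 5 = 71.5/5 = 14.3
  S = [[1.8667, -3.2],
 [-3.2, 14.3]].

Step 3 — invert S. det(S) = 1.8667·14.3 - (-3.2)² = 16.4533.
  S^{-1} = (1/det) · [[d, -b], [-b, a]] = [[0.8691, 0.1945],
 [0.1945, 0.1135]].

Step 4 — quadratic form (x̄ - mu_0)^T · S^{-1} · (x̄ - mu_0):
  S^{-1} · (x̄ - mu_0) = (4.7366, 1.3047),
  (x̄ - mu_0)^T · [...] = (4.6667)·(4.7366) + (3.5)·(1.3047) = 26.6707.

Step 5 — scale by n: T² = 6 · 26.6707 = 160.0243.

T² ≈ 160.0243


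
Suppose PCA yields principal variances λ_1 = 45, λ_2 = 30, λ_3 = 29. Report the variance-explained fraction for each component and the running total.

Step 1 — total variance = trace(Sigma) = Σ λ_i = 45 + 30 + 29 = 104.

Step 2 — fraction explained by component i = λ_i / Σ λ:
  PC1: 45/104 = 0.4327
  PC2: 30/104 = 0.2885
  PC3: 29/104 = 0.2788

Step 3 — cumulative fraction after k components = (λ_1 + ... + λ_k) / Σ λ:
  k = 1: 45/104 = 0.4327
  k = 2: (45 + 30)/104 = 75/104 = 0.7212
  k = 3: (45 + 30 + 29)/104 = 104/104 = 1

Summary (fraction, with percent):

explained: PC1 0.4327 (43.27%), PC2 0.2885 (28.85%), PC3 0.2788 (27.88%);  cumulative: 0.4327, 0.7212, 1


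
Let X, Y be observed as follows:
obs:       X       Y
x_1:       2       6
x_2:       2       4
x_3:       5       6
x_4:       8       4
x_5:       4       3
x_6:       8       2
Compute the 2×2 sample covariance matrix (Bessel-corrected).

Step 1 — column means:
  mean(X) = (2 + 2 + 5 + 8 + 4 + 8) / 6 = 29/6 = 4.8333
  mean(Y) = (6 + 4 + 6 + 4 + 3 + 2) / 6 = 25/6 = 4.1667

Step 2 — sample covariance S[i,j] = (1/(n-1)) · Σ_k (x_{k,i} - mean_i) · (x_{k,j} - mean_j), with n-1 = 5.
  S[X,X] = ((-2.8333)·(-2.8333) + (-2.8333)·(-2.8333) + (0.1667)·(0.1667) + (3.1667)·(3.1667) + (-0.8333)·(-0.8333) + (3.1667)·(3.1667)) / 5 = 36.8333/5 = 7.3667
  S[X,Y] = ((-2.8333)·(1.8333) + (-2.8333)·(-0.1667) + (0.1667)·(1.8333) + (3.1667)·(-0.1667) + (-0.8333)·(-1.1667) + (3.1667)·(-2.1667)) / 5 = -10.8333/5 = -2.1667
  S[Y,Y] = ((1.8333)·(1.8333) + (-0.1667)·(-0.1667) + (1.8333)·(1.8333) + (-0.1667)·(-0.1667) + (-1.1667)·(-1.1667) + (-2.1667)·(-2.1667)) / 5 = 12.8333/5 = 2.5667

S is symmetric (S[j,i] = S[i,j]). Assembling:

S = [[7.3667, -2.1667],
 [-2.1667, 2.5667]]


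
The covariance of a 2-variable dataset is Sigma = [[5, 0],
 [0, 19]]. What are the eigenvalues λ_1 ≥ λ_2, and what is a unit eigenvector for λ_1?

Step 1 — characteristic polynomial of 2×2 Sigma:
  det(Sigma - λI) = λ² - trace · λ + det = 0.
  trace = 5 + 19 = 24, det = 5·19 - (0)² = 95.
Step 2 — discriminant:
  Δ = trace² - 4·det = 576 - 380 = 196.
Step 3 — eigenvalues:
  λ = (trace ± √Δ)/2 = (24 ± 14)/2,
  λ_1 = 19,  λ_2 = 5.

Step 4 — unit eigenvector for λ_1: Sigma is diagonal, so its eigenvectors are the coordinate axes. λ_1 = 19 is the diagonal entry on the second coordinate axis, hence
  v_1 = (0, 1) (||v_1|| = 1).

λ_1 = 19,  λ_2 = 5;  v_1 ≈ (0, 1)


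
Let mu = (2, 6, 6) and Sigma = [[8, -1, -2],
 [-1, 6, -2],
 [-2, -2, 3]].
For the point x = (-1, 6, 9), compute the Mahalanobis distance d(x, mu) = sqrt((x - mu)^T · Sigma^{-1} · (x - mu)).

Step 1 — centre the observation: (x - mu) = (-3, 0, 3).

Step 2 — invert Sigma (cofactor / det for 3×3, or solve directly):
  Sigma^{-1} = [[0.1818, 0.0909, 0.1818],
 [0.0909, 0.2597, 0.2338],
 [0.1818, 0.2338, 0.6104]].

Step 3 — form the quadratic (x - mu)^T · Sigma^{-1} · (x - mu):
  Sigma^{-1} · (x - mu) = (0, 0.4286, 1.2857).
  (x - mu)^T · [Sigma^{-1} · (x - mu)] = (-3)·(0) + (0)·(0.4286) + (3)·(1.2857) = 3.8571.

Step 4 — take square root: d = √(3.8571) ≈ 1.964.

d(x, mu) = √(3.8571) ≈ 1.964


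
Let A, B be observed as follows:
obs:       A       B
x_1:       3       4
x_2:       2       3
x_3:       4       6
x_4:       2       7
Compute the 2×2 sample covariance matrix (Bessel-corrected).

Step 1 — column means:
  mean(A) = (3 + 2 + 4 + 2) / 4 = 11/4 = 2.75
  mean(B) = (4 + 3 + 6 + 7) / 4 = 20/4 = 5

Step 2 — sample covariance S[i,j] = (1/(n-1)) · Σ_k (x_{k,i} - mean_i) · (x_{k,j} - mean_j), with n-1 = 3.
  S[A,A] = ((0.25)·(0.25) + (-0.75)·(-0.75) + (1.25)·(1.25) + (-0.75)·(-0.75)) / 3 = 2.75/3 = 0.9167
  S[A,B] = ((0.25)·(-1) + (-0.75)·(-2) + (1.25)·(1) + (-0.75)·(2)) / 3 = 1/3 = 0.3333
  S[B,B] = ((-1)·(-1) + (-2)·(-2) + (1)·(1) + (2)·(2)) / 3 = 10/3 = 3.3333

S is symmetric (S[j,i] = S[i,j]). Assembling:

S = [[0.9167, 0.3333],
 [0.3333, 3.3333]]


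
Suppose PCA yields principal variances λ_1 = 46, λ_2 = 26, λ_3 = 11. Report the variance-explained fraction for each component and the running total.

Step 1 — total variance = trace(Sigma) = Σ λ_i = 46 + 26 + 11 = 83.

Step 2 — fraction explained by component i = λ_i / Σ λ:
  PC1: 46/83 = 0.5542
  PC2: 26/83 = 0.3133
  PC3: 11/83 = 0.1325

Step 3 — cumulative fraction after k components = (λ_1 + ... + λ_k) / Σ λ:
  k = 1: 46/83 = 0.5542
  k = 2: (46 + 26)/83 = 72/83 = 0.8675
  k = 3: (46 + 26 + 11)/83 = 83/83 = 1

Summary (fraction, with percent):

explained: PC1 0.5542 (55.42%), PC2 0.3133 (31.33%), PC3 0.1325 (13.25%);  cumulative: 0.5542, 0.8675, 1


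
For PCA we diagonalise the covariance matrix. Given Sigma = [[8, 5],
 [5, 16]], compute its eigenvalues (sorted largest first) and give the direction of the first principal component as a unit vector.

Step 1 — characteristic polynomial of 2×2 Sigma:
  det(Sigma - λI) = λ² - trace · λ + det = 0.
  trace = 8 + 16 = 24, det = 8·16 - (5)² = 103.
Step 2 — discriminant:
  Δ = trace² - 4·det = 576 - 412 = 164.
Step 3 — eigenvalues:
  λ = (trace ± √Δ)/2 = (24 ± 12.8062)/2,
  λ_1 = 18.4031,  λ_2 = 5.5969.

Step 4 — unit eigenvector for λ_1: solve (Sigma - λ_1 I)v = 0. First row:
  (8 - 18.4031)·v_x + (5)·v_y = 0, i.e. (-10.4031)·v_x + (5)·v_y = 0,
  so v ∝ (b, λ_1 - a) = (5, 10.4031) = u.
  ||u|| = √((5)² + (10.4031)²) = √(133.225) ≈ 11.5423,
  v_1 = u/||u|| ≈ (0.4332, 0.9013) (||v_1|| = 1).

λ_1 = 18.4031,  λ_2 = 5.5969;  v_1 ≈ (0.4332, 0.9013)


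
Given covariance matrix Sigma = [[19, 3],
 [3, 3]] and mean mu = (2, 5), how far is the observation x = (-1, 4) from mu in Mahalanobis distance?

Step 1 — centre the observation: (x - mu) = (-3, -1).

Step 2 — invert Sigma. det(Sigma) = 19·3 - (3)² = 48.
  Sigma^{-1} = (1/det) · [[d, -b], [-b, a]] = [[0.0625, -0.0625],
 [-0.0625, 0.3958]].

Step 3 — form the quadratic (x - mu)^T · Sigma^{-1} · (x - mu):
  Sigma^{-1} · (x - mu) = (-0.125, -0.2083).
  (x - mu)^T · [Sigma^{-1} · (x - mu)] = (-3)·(-0.125) + (-1)·(-0.2083) = 0.5833.

Step 4 — take square root: d = √(0.5833) ≈ 0.7638.

d(x, mu) = √(0.5833) ≈ 0.7638


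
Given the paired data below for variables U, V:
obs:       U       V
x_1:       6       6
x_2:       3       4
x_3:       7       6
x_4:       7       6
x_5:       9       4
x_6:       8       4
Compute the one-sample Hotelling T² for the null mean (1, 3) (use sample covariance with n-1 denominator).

Step 1 — sample mean vector:
  mean(U) = (6 + 3 + 7 + 7 + 9 + 8) / 6 = 40/6 = 6.6667
  mean(V) = (6 + 4 + 6 + 6 + 4 + 4) / 6 = 30/6 = 5
  x̄ = (6.6667, 5),  deviation x̄ - mu_0 = (6.6667, 5) - (1, 3) = (5.6667, 2).

Step 2 — sample covariance matrix, S[i,j] = (1/(n-1)) · Σ_k (x_{k,i} - mean_i) · (x_{k,j} - mean_j), divisor n-1 = 5:
  S[U,U] = ((-0.6667)·(-0.6667) + (-3.6667)·(-3.6667) + (0.3333)·(0.3333) + (0.3333)·(0.3333) + (2.3333)·(2.3333) + (1.3333)·(1.3333)) / 5 = 21.3333/5 = 4.2667
  S[U,V] = ((-0.6667)·(1) + (-3.6667)·(-1) + (0.3333)·(1) + (0.3333)·(1) + (2.3333)·(-1) + (1.3333)·(-1)) / 5 = 0/5 = 0
  S[V,V] = ((1)·(1) + (-1)·(-1) + (1)·(1) + (1)·(1) + (-1)·(-1) + (-1)·(-1)) / 5 = 6/5 = 1.2
  S = [[4.2667, 0],
 [0, 1.2]].

Step 3 — invert S. det(S) = 4.2667·1.2 - (0)² = 5.12.
  S^{-1} = (1/det) · [[d, -b], [-b, a]] = [[0.2344, 0],
 [0, 0.8333]].

Step 4 — quadratic form (x̄ - mu_0)^T · S^{-1} · (x̄ - mu_0):
  S^{-1} · (x̄ - mu_0) = (1.3281, 1.6667),
  (x̄ - mu_0)^T · [...] = (5.6667)·(1.3281) + (2)·(1.6667) = 10.8594.

Step 5 — scale by n: T² = 6 · 10.8594 = 65.1562.

T² ≈ 65.1562


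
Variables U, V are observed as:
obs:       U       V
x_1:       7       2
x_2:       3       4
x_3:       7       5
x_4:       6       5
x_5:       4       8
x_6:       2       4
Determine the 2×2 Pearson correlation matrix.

Step 1 — column means:
  mean(U) = (7 + 3 + 7 + 6 + 4 + 2) / 6 = 29/6 = 4.8333
  mean(V) = (2 + 4 + 5 + 5 + 8 + 4) / 6 = 28/6 = 4.6667

Step 2 — sample variances and covariances s[i,j] = (1/(n-1)) · Σ_k (x_{k,i} - mean_i) · (x_{k,j} - mean_j), with n-1 = 5:
  s[U,U] = ((2.1667)·(2.1667) + (-1.8333)·(-1.8333) + (2.1667)·(2.1667) + (1.1667)·(1.1667) + (-0.8333)·(-0.8333) + (-2.8333)·(-2.8333)) / 5 = 22.8333/5 = 4.5667
  s[U,V] = ((2.1667)·(-2.6667) + (-1.8333)·(-0.6667) + (2.1667)·(0.3333) + (1.1667)·(0.3333) + (-0.8333)·(3.3333) + (-2.8333)·(-0.6667)) / 5 = -4.3333/5 = -0.8667
  s[V,V] = ((-2.6667)·(-2.6667) + (-0.6667)·(-0.6667) + (0.3333)·(0.3333) + (0.3333)·(0.3333) + (3.3333)·(3.3333) + (-0.6667)·(-0.6667)) / 5 = 19.3333/5 = 3.8667
  Sample standard deviations s_i = √(s[i,i]):
  s(U) = √(4.5667) = 2.137
  s(V) = √(3.8667) = 1.9664

Step 3 — r_{ij} = s_{ij} / (s_i · s_j):
  r[U,U] = 1 (diagonal).
  r[U,V] = -0.8667 / (2.137 · 1.9664) = -0.8667 / 4.2021 = -0.2062
  r[V,V] = 1 (diagonal).

R is symmetric with unit diagonal. Assembling:

R = [[1, -0.2062],
 [-0.2062, 1]]


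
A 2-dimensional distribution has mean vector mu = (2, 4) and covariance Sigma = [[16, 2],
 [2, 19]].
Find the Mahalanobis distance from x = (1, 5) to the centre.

Step 1 — centre the observation: (x - mu) = (-1, 1).

Step 2 — invert Sigma. det(Sigma) = 16·19 - (2)² = 300.
  Sigma^{-1} = (1/det) · [[d, -b], [-b, a]] = [[0.0633, -0.0067],
 [-0.0067, 0.0533]].

Step 3 — form the quadratic (x - mu)^T · Sigma^{-1} · (x - mu):
  Sigma^{-1} · (x - mu) = (-0.07, 0.06).
  (x - mu)^T · [Sigma^{-1} · (x - mu)] = (-1)·(-0.07) + (1)·(0.06) = 0.13.

Step 4 — take square root: d = √(0.13) ≈ 0.3606.

d(x, mu) = √(0.13) ≈ 0.3606


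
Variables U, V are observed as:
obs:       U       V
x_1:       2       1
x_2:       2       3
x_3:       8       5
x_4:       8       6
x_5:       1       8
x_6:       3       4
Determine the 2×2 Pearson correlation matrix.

Step 1 — column means:
  mean(U) = (2 + 2 + 8 + 8 + 1 + 3) / 6 = 24/6 = 4
  mean(V) = (1 + 3 + 5 + 6 + 8 + 4) / 6 = 27/6 = 4.5

Step 2 — sample variances and covariances s[i,j] = (1/(n-1)) · Σ_k (x_{k,i} - mean_i) · (x_{k,j} - mean_j), with n-1 = 5:
  s[U,U] = ((-2)·(-2) + (-2)·(-2) + (4)·(4) + (4)·(4) + (-3)·(-3) + (-1)·(-1)) / 5 = 50/5 = 10
  s[U,V] = ((-2)·(-3.5) + (-2)·(-1.5) + (4)·(0.5) + (4)·(1.5) + (-3)·(3.5) + (-1)·(-0.5)) / 5 = 8/5 = 1.6
  s[V,V] = ((-3.5)·(-3.5) + (-1.5)·(-1.5) + (0.5)·(0.5) + (1.5)·(1.5) + (3.5)·(3.5) + (-0.5)·(-0.5)) / 5 = 29.5/5 = 5.9
  Sample standard deviations s_i = √(s[i,i]):
  s(U) = √(10) = 3.1623
  s(V) = √(5.9) = 2.429

Step 3 — r_{ij} = s_{ij} / (s_i · s_j):
  r[U,U] = 1 (diagonal).
  r[U,V] = 1.6 / (3.1623 · 2.429) = 1.6 / 7.6811 = 0.2083
  r[V,V] = 1 (diagonal).

R is symmetric with unit diagonal. Assembling:

R = [[1, 0.2083],
 [0.2083, 1]]


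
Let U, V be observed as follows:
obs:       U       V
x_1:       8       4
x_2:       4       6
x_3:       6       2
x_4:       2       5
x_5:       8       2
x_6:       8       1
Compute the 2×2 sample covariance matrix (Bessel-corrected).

Step 1 — column means:
  mean(U) = (8 + 4 + 6 + 2 + 8 + 8) / 6 = 36/6 = 6
  mean(V) = (4 + 6 + 2 + 5 + 2 + 1) / 6 = 20/6 = 3.3333

Step 2 — sample covariance S[i,j] = (1/(n-1)) · Σ_k (x_{k,i} - mean_i) · (x_{k,j} - mean_j), with n-1 = 5.
  S[U,U] = ((2)·(2) + (-2)·(-2) + (0)·(0) + (-4)·(-4) + (2)·(2) + (2)·(2)) / 5 = 32/5 = 6.4
  S[U,V] = ((2)·(0.6667) + (-2)·(2.6667) + (0)·(-1.3333) + (-4)·(1.6667) + (2)·(-1.3333) + (2)·(-2.3333)) / 5 = -18/5 = -3.6
  S[V,V] = ((0.6667)·(0.6667) + (2.6667)·(2.6667) + (-1.3333)·(-1.3333) + (1.6667)·(1.6667) + (-1.3333)·(-1.3333) + (-2.3333)·(-2.3333)) / 5 = 19.3333/5 = 3.8667

S is symmetric (S[j,i] = S[i,j]). Assembling:

S = [[6.4, -3.6],
 [-3.6, 3.8667]]


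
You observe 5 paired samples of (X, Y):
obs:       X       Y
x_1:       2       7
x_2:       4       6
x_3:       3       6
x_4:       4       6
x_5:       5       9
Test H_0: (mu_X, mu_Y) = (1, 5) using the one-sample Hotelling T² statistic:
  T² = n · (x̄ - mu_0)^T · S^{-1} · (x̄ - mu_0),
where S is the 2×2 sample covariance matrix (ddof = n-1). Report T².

Step 1 — sample mean vector:
  mean(X) = (2 + 4 + 3 + 4 + 5) / 5 = 18/5 = 3.6
  mean(Y) = (7 + 6 + 6 + 6 + 9) / 5 = 34/5 = 6.8
  x̄ = (3.6, 6.8),  deviation x̄ - mu_0 = (3.6, 6.8) - (1, 5) = (2.6, 1.8).

Step 2 — sample covariance matrix, S[i,j] = (1/(n-1)) · Σ_k (x_{k,i} - mean_i) · (x_{k,j} - mean_j), divisor n-1 = 4:
  S[X,X] = ((-1.6)·(-1.6) + (0.4)·(0.4) + (-0.6)·(-0.6) + (0.4)·(0.4) + (1.4)·(1.4)) / 4 = 5.2/4 = 1.3
  S[X,Y] = ((-1.6)·(0.2) + (0.4)·(-0.8) + (-0.6)·(-0.8) + (0.4)·(-0.8) + (1.4)·(2.2)) / 4 = 2.6/4 = 0.65
  S[Y,Y] = ((0.2)·(0.2) + (-0.8)·(-0.8) + (-0.8)·(-0.8) + (-0.8)·(-0.8) + (2.2)·(2.2)) / 4 = 6.8/4 = 1.7
  S = [[1.3, 0.65],
 [0.65, 1.7]].

Step 3 — invert S. det(S) = 1.3·1.7 - (0.65)² = 1.7875.
  S^{-1} = (1/det) · [[d, -b], [-b, a]] = [[0.951, -0.3636],
 [-0.3636, 0.7273]].

Step 4 — quadratic form (x̄ - mu_0)^T · S^{-1} · (x̄ - mu_0):
  S^{-1} · (x̄ - mu_0) = (1.8182, 0.3636),
  (x̄ - mu_0)^T · [...] = (2.6)·(1.8182) + (1.8)·(0.3636) = 5.3818.

Step 5 — scale by n: T² = 5 · 5.3818 = 26.9091.

T² ≈ 26.9091


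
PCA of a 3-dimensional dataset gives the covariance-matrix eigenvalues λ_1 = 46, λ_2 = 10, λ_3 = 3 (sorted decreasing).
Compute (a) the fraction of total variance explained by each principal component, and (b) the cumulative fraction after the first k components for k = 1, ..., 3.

Step 1 — total variance = trace(Sigma) = Σ λ_i = 46 + 10 + 3 = 59.

Step 2 — fraction explained by component i = λ_i / Σ λ:
  PC1: 46/59 = 0.7797
  PC2: 10/59 = 0.1695
  PC3: 3/59 = 0.0508

Step 3 — cumulative fraction after k components = (λ_1 + ... + λ_k) / Σ λ:
  k = 1: 46/59 = 0.7797
  k = 2: (46 + 10)/59 = 56/59 = 0.9492
  k = 3: (46 + 10 + 3)/59 = 59/59 = 1

Summary (fraction, with percent):

explained: PC1 0.7797 (77.97%), PC2 0.1695 (16.95%), PC3 0.0508 (5.08%);  cumulative: 0.7797, 0.9492, 1


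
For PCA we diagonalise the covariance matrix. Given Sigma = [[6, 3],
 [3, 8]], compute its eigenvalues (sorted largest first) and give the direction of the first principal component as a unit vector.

Step 1 — characteristic polynomial of 2×2 Sigma:
  det(Sigma - λI) = λ² - trace · λ + det = 0.
  trace = 6 + 8 = 14, det = 6·8 - (3)² = 39.
Step 2 — discriminant:
  Δ = trace² - 4·det = 196 - 156 = 40.
Step 3 — eigenvalues:
  λ = (trace ± √Δ)/2 = (14 ± 6.3246)/2,
  λ_1 = 10.1623,  λ_2 = 3.8377.

Step 4 — unit eigenvector for λ_1: solve (Sigma - λ_1 I)v = 0. First row:
  (6 - 10.1623)·v_x + (3)·v_y = 0, i.e. (-4.1623)·v_x + (3)·v_y = 0,
  so v ∝ (b, λ_1 - a) = (3, 4.1623) = u.
  ||u|| = √((3)² + (4.1623)²) = √(26.3246) ≈ 5.1307,
  v_1 = u/||u|| ≈ (0.5847, 0.8112) (||v_1|| = 1).

λ_1 = 10.1623,  λ_2 = 3.8377;  v_1 ≈ (0.5847, 0.8112)


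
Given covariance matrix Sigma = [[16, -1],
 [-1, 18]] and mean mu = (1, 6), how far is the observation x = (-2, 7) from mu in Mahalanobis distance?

Step 1 — centre the observation: (x - mu) = (-3, 1).

Step 2 — invert Sigma. det(Sigma) = 16·18 - (-1)² = 287.
  Sigma^{-1} = (1/det) · [[d, -b], [-b, a]] = [[0.0627, 0.0035],
 [0.0035, 0.0557]].

Step 3 — form the quadratic (x - mu)^T · Sigma^{-1} · (x - mu):
  Sigma^{-1} · (x - mu) = (-0.1847, 0.0453).
  (x - mu)^T · [Sigma^{-1} · (x - mu)] = (-3)·(-0.1847) + (1)·(0.0453) = 0.5993.

Step 4 — take square root: d = √(0.5993) ≈ 0.7741.

d(x, mu) = √(0.5993) ≈ 0.7741


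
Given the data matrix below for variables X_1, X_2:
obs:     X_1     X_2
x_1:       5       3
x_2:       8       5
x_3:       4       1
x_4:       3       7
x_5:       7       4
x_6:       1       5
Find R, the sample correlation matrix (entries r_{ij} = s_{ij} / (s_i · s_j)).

Step 1 — column means:
  mean(X_1) = (5 + 8 + 4 + 3 + 7 + 1) / 6 = 28/6 = 4.6667
  mean(X_2) = (3 + 5 + 1 + 7 + 4 + 5) / 6 = 25/6 = 4.1667

Step 2 — sample variances and covariances s[i,j] = (1/(n-1)) · Σ_k (x_{k,i} - mean_i) · (x_{k,j} - mean_j), with n-1 = 5:
  s[X_1,X_1] = ((0.3333)·(0.3333) + (3.3333)·(3.3333) + (-0.6667)·(-0.6667) + (-1.6667)·(-1.6667) + (2.3333)·(2.3333) + (-3.6667)·(-3.6667)) / 5 = 33.3333/5 = 6.6667
  s[X_1,X_2] = ((0.3333)·(-1.1667) + (3.3333)·(0.8333) + (-0.6667)·(-3.1667) + (-1.6667)·(2.8333) + (2.3333)·(-0.1667) + (-3.6667)·(0.8333)) / 5 = -3.6667/5 = -0.7333
  s[X_2,X_2] = ((-1.1667)·(-1.1667) + (0.8333)·(0.8333) + (-3.1667)·(-3.1667) + (2.8333)·(2.8333) + (-0.1667)·(-0.1667) + (0.8333)·(0.8333)) / 5 = 20.8333/5 = 4.1667
  Sample standard deviations s_i = √(s[i,i]):
  s(X_1) = √(6.6667) = 2.582
  s(X_2) = √(4.1667) = 2.0412

Step 3 — r_{ij} = s_{ij} / (s_i · s_j):
  r[X_1,X_1] = 1 (diagonal).
  r[X_1,X_2] = -0.7333 / (2.582 · 2.0412) = -0.7333 / 5.2705 = -0.1391
  r[X_2,X_2] = 1 (diagonal).

R is symmetric with unit diagonal. Assembling:

R = [[1, -0.1391],
 [-0.1391, 1]]


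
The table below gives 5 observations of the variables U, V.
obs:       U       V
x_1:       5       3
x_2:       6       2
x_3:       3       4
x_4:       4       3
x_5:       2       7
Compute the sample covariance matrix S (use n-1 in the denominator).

Step 1 — column means:
  mean(U) = (5 + 6 + 3 + 4 + 2) / 5 = 20/5 = 4
  mean(V) = (3 + 2 + 4 + 3 + 7) / 5 = 19/5 = 3.8

Step 2 — sample covariance S[i,j] = (1/(n-1)) · Σ_k (x_{k,i} - mean_i) · (x_{k,j} - mean_j), with n-1 = 4.
  S[U,U] = ((1)·(1) + (2)·(2) + (-1)·(-1) + (0)·(0) + (-2)·(-2)) / 4 = 10/4 = 2.5
  S[U,V] = ((1)·(-0.8) + (2)·(-1.8) + (-1)·(0.2) + (0)·(-0.8) + (-2)·(3.2)) / 4 = -11/4 = -2.75
  S[V,V] = ((-0.8)·(-0.8) + (-1.8)·(-1.8) + (0.2)·(0.2) + (-0.8)·(-0.8) + (3.2)·(3.2)) / 4 = 14.8/4 = 3.7

S is symmetric (S[j,i] = S[i,j]). Assembling:

S = [[2.5, -2.75],
 [-2.75, 3.7]]


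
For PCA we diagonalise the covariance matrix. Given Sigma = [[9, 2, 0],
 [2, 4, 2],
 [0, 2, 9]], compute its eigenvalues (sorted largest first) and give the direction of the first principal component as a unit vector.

Step 1 — characteristic polynomial p(λ) = det(λI - Sigma) = λ³ - tr·λ² + c_1·λ - det, where tr = trace, c_1 = sum of the principal 2×2 minors, det = det(Sigma):
  tr = 9 + 4 + 9 = 22,
  c_1 = (9·4 - (2)²) + (9·9 - (0)²) + (4·9 - (2)²) = 32 + 81 + 32 = 145,
  det = 9·(4·9 - (2)²) - (2)·((2)·9 - (2)·(0)) + (0)·((2)·(2) - 4·(0)) = 9·(32) - (2)·(18) + (0)·(4) = 252.
  So p(λ) = λ³ - 22λ² + 145λ - 252.
Step 2 — look for an integer root (rational root theorem: any rational root is an integer divisor of 252). Testing λ = 9:
  p(9) = 729 - 1782 + 1305 - 252 = 0  ✓
  Dividing out (λ - 9): p(λ) = (λ - 9)(λ² - 13λ + 28).
Step 3 — remaining eigenvalues from the quadratic λ² - 13λ + 28 = 0:
  Δ = 13² - 4·28 = 169 - 112 = 57,  λ = (13 ± √57)/2 = (13 ± 7.5498)/2 ≈ 10.2749 or 2.7251.
  Sorted: λ_1 = 10.2749,  λ_2 = 9,  λ_3 = 2.7251  (check: sum = 22 = tr ✓).

Step 4 — unit eigenvector for λ_1 ≈ 10.2749: v spans the null space of (Sigma - λ_1 I), whose rows are
  r_1 = (-1.2749, 2, 0),  r_2 = (2, -6.2749, 2),  r_3 = (0, 2, -1.2749).
  v is orthogonal to every row, so take v ∝ r_1 × r_2 = ((2)·(2) - (0)·(-6.2749), (0)·(2) - (-1.2749)·(2), (-1.2749)·(-6.2749) - (2)·(2)) ≈ (4, 2.5498, 4).
  Let u = (4, 2.5498, 4).
  ||u|| = √((4)² + (2.5498)² + (4)²) = √(38.5017) ≈ 6.205,  v_1 = u/||u|| ≈ (0.6446, 0.4109, 0.6446) (||v_1|| = 1).

λ_1 = 10.2749,  λ_2 = 9,  λ_3 = 2.7251;  v_1 ≈ (0.6446, 0.4109, 0.6446)


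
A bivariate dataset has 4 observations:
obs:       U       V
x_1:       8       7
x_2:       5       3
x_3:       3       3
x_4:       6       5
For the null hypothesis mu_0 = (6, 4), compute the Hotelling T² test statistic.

Step 1 — sample mean vector:
  mean(U) = (8 + 5 + 3 + 6) / 4 = 22/4 = 5.5
  mean(V) = (7 + 3 + 3 + 5) / 4 = 18/4 = 4.5
  x̄ = (5.5, 4.5),  deviation x̄ - mu_0 = (5.5, 4.5) - (6, 4) = (-0.5, 0.5).

Step 2 — sample covariance matrix, S[i,j] = (1/(n-1)) · Σ_k (x_{k,i} - mean_i) · (x_{k,j} - mean_j), divisor n-1 = 3:
  S[U,U] = ((2.5)·(2.5) + (-0.5)·(-0.5) + (-2.5)·(-2.5) + (0.5)·(0.5)) / 3 = 13/3 = 4.3333
  S[U,V] = ((2.5)·(2.5) + (-0.5)·(-1.5) + (-2.5)·(-1.5) + (0.5)·(0.5)) / 3 = 11/3 = 3.6667
  S[V,V] = ((2.5)·(2.5) + (-1.5)·(-1.5) + (-1.5)·(-1.5) + (0.5)·(0.5)) / 3 = 11/3 = 3.6667
  S = [[4.3333, 3.6667],
 [3.6667, 3.6667]].

Step 3 — invert S. det(S) = 4.3333·3.6667 - (3.6667)² = 2.4444.
  S^{-1} = (1/det) · [[d, -b], [-b, a]] = [[1.5, -1.5],
 [-1.5, 1.7727]].

Step 4 — quadratic form (x̄ - mu_0)^T · S^{-1} · (x̄ - mu_0):
  S^{-1} · (x̄ - mu_0) = (-1.5, 1.6364),
  (x̄ - mu_0)^T · [...] = (-0.5)·(-1.5) + (0.5)·(1.6364) = 1.5682.

Step 5 — scale by n: T² = 4 · 1.5682 = 6.2727.

T² ≈ 6.2727


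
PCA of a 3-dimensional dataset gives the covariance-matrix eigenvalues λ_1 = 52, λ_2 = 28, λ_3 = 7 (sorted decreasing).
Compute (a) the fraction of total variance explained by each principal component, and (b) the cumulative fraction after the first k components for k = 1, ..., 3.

Step 1 — total variance = trace(Sigma) = Σ λ_i = 52 + 28 + 7 = 87.

Step 2 — fraction explained by component i = λ_i / Σ λ:
  PC1: 52/87 = 0.5977
  PC2: 28/87 = 0.3218
  PC3: 7/87 = 0.0805

Step 3 — cumulative fraction after k components = (λ_1 + ... + λ_k) / Σ λ:
  k = 1: 52/87 = 0.5977
  k = 2: (52 + 28)/87 = 80/87 = 0.9195
  k = 3: (52 + 28 + 7)/87 = 87/87 = 1

Summary (fraction, with percent):

explained: PC1 0.5977 (59.77%), PC2 0.3218 (32.18%), PC3 0.0805 (8.05%);  cumulative: 0.5977, 0.9195, 1


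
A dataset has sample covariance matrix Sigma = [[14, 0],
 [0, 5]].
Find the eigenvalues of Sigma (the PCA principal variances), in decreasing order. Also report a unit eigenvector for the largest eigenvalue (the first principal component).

Step 1 — characteristic polynomial of 2×2 Sigma:
  det(Sigma - λI) = λ² - trace · λ + det = 0.
  trace = 14 + 5 = 19, det = 14·5 - (0)² = 70.
Step 2 — discriminant:
  Δ = trace² - 4·det = 361 - 280 = 81.
Step 3 — eigenvalues:
  λ = (trace ± √Δ)/2 = (19 ± 9)/2,
  λ_1 = 14,  λ_2 = 5.

Step 4 — unit eigenvector for λ_1: Sigma is diagonal, so its eigenvectors are the coordinate axes. λ_1 = 14 is the diagonal entry on the first coordinate axis, hence
  v_1 = (1, 0) (||v_1|| = 1).

λ_1 = 14,  λ_2 = 5;  v_1 ≈ (1, 0)


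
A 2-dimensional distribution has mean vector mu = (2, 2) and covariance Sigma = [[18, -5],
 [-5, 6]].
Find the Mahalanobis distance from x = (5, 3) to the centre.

Step 1 — centre the observation: (x - mu) = (3, 1).

Step 2 — invert Sigma. det(Sigma) = 18·6 - (-5)² = 83.
  Sigma^{-1} = (1/det) · [[d, -b], [-b, a]] = [[0.0723, 0.0602],
 [0.0602, 0.2169]].

Step 3 — form the quadratic (x - mu)^T · Sigma^{-1} · (x - mu):
  Sigma^{-1} · (x - mu) = (0.2771, 0.3976).
  (x - mu)^T · [Sigma^{-1} · (x - mu)] = (3)·(0.2771) + (1)·(0.3976) = 1.2289.

Step 4 — take square root: d = √(1.2289) ≈ 1.1086.

d(x, mu) = √(1.2289) ≈ 1.1086


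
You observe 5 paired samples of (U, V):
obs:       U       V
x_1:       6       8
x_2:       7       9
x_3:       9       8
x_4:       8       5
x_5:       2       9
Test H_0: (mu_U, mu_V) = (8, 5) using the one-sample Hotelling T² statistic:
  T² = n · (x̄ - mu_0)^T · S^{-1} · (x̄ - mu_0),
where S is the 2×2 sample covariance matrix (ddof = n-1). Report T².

Step 1 — sample mean vector:
  mean(U) = (6 + 7 + 9 + 8 + 2) / 5 = 32/5 = 6.4
  mean(V) = (8 + 9 + 8 + 5 + 9) / 5 = 39/5 = 7.8
  x̄ = (6.4, 7.8),  deviation x̄ - mu_0 = (6.4, 7.8) - (8, 5) = (-1.6, 2.8).

Step 2 — sample covariance matrix, S[i,j] = (1/(n-1)) · Σ_k (x_{k,i} - mean_i) · (x_{k,j} - mean_j), divisor n-1 = 4:
  S[U,U] = ((-0.4)·(-0.4) + (0.6)·(0.6) + (2.6)·(2.6) + (1.6)·(1.6) + (-4.4)·(-4.4)) / 4 = 29.2/4 = 7.3
  S[U,V] = ((-0.4)·(0.2) + (0.6)·(1.2) + (2.6)·(0.2) + (1.6)·(-2.8) + (-4.4)·(1.2)) / 4 = -8.6/4 = -2.15
  S[V,V] = ((0.2)·(0.2) + (1.2)·(1.2) + (0.2)·(0.2) + (-2.8)·(-2.8) + (1.2)·(1.2)) / 4 = 10.8/4 = 2.7
  S = [[7.3, -2.15],
 [-2.15, 2.7]].

Step 3 — invert S. det(S) = 7.3·2.7 - (-2.15)² = 15.0875.
  S^{-1} = (1/det) · [[d, -b], [-b, a]] = [[0.179, 0.1425],
 [0.1425, 0.4838]].

Step 4 — quadratic form (x̄ - mu_0)^T · S^{-1} · (x̄ - mu_0):
  S^{-1} · (x̄ - mu_0) = (0.1127, 1.1268),
  (x̄ - mu_0)^T · [...] = (-1.6)·(0.1127) + (2.8)·(1.1268) = 2.9746.

Step 5 — scale by n: T² = 5 · 2.9746 = 14.8732.

T² ≈ 14.8732


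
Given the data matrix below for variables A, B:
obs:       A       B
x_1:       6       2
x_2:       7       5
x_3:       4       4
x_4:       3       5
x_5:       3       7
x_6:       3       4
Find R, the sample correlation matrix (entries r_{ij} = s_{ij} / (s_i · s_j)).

Step 1 — column means:
  mean(A) = (6 + 7 + 4 + 3 + 3 + 3) / 6 = 26/6 = 4.3333
  mean(B) = (2 + 5 + 4 + 5 + 7 + 4) / 6 = 27/6 = 4.5

Step 2 — sample variances and covariances s[i,j] = (1/(n-1)) · Σ_k (x_{k,i} - mean_i) · (x_{k,j} - mean_j), with n-1 = 5:
  s[A,A] = ((1.6667)·(1.6667) + (2.6667)·(2.6667) + (-0.3333)·(-0.3333) + (-1.3333)·(-1.3333) + (-1.3333)·(-1.3333) + (-1.3333)·(-1.3333)) / 5 = 15.3333/5 = 3.0667
  s[A,B] = ((1.6667)·(-2.5) + (2.6667)·(0.5) + (-0.3333)·(-0.5) + (-1.3333)·(0.5) + (-1.3333)·(2.5) + (-1.3333)·(-0.5)) / 5 = -6/5 = -1.2
  s[B,B] = ((-2.5)·(-2.5) + (0.5)·(0.5) + (-0.5)·(-0.5) + (0.5)·(0.5) + (2.5)·(2.5) + (-0.5)·(-0.5)) / 5 = 13.5/5 = 2.7
  Sample standard deviations s_i = √(s[i,i]):
  s(A) = √(3.0667) = 1.7512
  s(B) = √(2.7) = 1.6432

Step 3 — r_{ij} = s_{ij} / (s_i · s_j):
  r[A,A] = 1 (diagonal).
  r[A,B] = -1.2 / (1.7512 · 1.6432) = -1.2 / 2.8775 = -0.417
  r[B,B] = 1 (diagonal).

R is symmetric with unit diagonal. Assembling:

R = [[1, -0.417],
 [-0.417, 1]]


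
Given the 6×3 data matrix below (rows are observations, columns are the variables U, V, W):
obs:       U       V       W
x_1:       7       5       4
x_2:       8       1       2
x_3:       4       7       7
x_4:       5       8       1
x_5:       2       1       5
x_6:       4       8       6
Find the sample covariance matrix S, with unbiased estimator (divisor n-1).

Step 1 — column means:
  mean(U) = (7 + 8 + 4 + 5 + 2 + 4) / 6 = 30/6 = 5
  mean(V) = (5 + 1 + 7 + 8 + 1 + 8) / 6 = 30/6 = 5
  mean(W) = (4 + 2 + 7 + 1 + 5 + 6) / 6 = 25/6 = 4.1667

Step 2 — sample covariance S[i,j] = (1/(n-1)) · Σ_k (x_{k,i} - mean_i) · (x_{k,j} - mean_j), with n-1 = 5.
  S[U,U] = ((2)·(2) + (3)·(3) + (-1)·(-1) + (0)·(0) + (-3)·(-3) + (-1)·(-1)) / 5 = 24/5 = 4.8
  S[U,V] = ((2)·(0) + (3)·(-4) + (-1)·(2) + (0)·(3) + (-3)·(-4) + (-1)·(3)) / 5 = -5/5 = -1
  S[U,W] = ((2)·(-0.1667) + (3)·(-2.1667) + (-1)·(2.8333) + (0)·(-3.1667) + (-3)·(0.8333) + (-1)·(1.8333)) / 5 = -14/5 = -2.8
  S[V,V] = ((0)·(0) + (-4)·(-4) + (2)·(2) + (3)·(3) + (-4)·(-4) + (3)·(3)) / 5 = 54/5 = 10.8
  S[V,W] = ((0)·(-0.1667) + (-4)·(-2.1667) + (2)·(2.8333) + (3)·(-3.1667) + (-4)·(0.8333) + (3)·(1.8333)) / 5 = 7/5 = 1.4
  S[W,W] = ((-0.1667)·(-0.1667) + (-2.1667)·(-2.1667) + (2.8333)·(2.8333) + (-3.1667)·(-3.1667) + (0.8333)·(0.8333) + (1.8333)·(1.8333)) / 5 = 26.8333/5 = 5.3667

S is symmetric (S[j,i] = S[i,j]). Assembling:

S = [[4.8, -1, -2.8],
 [-1, 10.8, 1.4],
 [-2.8, 1.4, 5.3667]]


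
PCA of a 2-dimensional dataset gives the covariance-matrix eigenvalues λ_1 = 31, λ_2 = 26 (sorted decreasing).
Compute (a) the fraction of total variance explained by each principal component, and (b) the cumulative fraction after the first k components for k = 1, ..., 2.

Step 1 — total variance = trace(Sigma) = Σ λ_i = 31 + 26 = 57.

Step 2 — fraction explained by component i = λ_i / Σ λ:
  PC1: 31/57 = 0.5439
  PC2: 26/57 = 0.4561

Step 3 — cumulative fraction after k components = (λ_1 + ... + λ_k) / Σ λ:
  k = 1: 31/57 = 0.5439
  k = 2: (31 + 26)/57 = 57/57 = 1

Summary (fraction, with percent):

explained: PC1 0.5439 (54.39%), PC2 0.4561 (45.61%);  cumulative: 0.5439, 1


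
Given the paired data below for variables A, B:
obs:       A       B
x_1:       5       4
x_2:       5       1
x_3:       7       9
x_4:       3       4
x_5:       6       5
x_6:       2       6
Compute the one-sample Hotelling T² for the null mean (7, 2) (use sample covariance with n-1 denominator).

Step 1 — sample mean vector:
  mean(A) = (5 + 5 + 7 + 3 + 6 + 2) / 6 = 28/6 = 4.6667
  mean(B) = (4 + 1 + 9 + 4 + 5 + 6) / 6 = 29/6 = 4.8333
  x̄ = (4.6667, 4.8333),  deviation x̄ - mu_0 = (4.6667, 4.8333) - (7, 2) = (-2.3333, 2.8333).

Step 2 — sample covariance matrix, S[i,j] = (1/(n-1)) · Σ_k (x_{k,i} - mean_i) · (x_{k,j} - mean_j), divisor n-1 = 5:
  S[A,A] = ((0.3333)·(0.3333) + (0.3333)·(0.3333) + (2.3333)·(2.3333) + (-1.6667)·(-1.6667) + (1.3333)·(1.3333) + (-2.6667)·(-2.6667)) / 5 = 17.3333/5 = 3.4667
  S[A,B] = ((0.3333)·(-0.8333) + (0.3333)·(-3.8333) + (2.3333)·(4.1667) + (-1.6667)·(-0.8333) + (1.3333)·(0.1667) + (-2.6667)·(1.1667)) / 5 = 6.6667/5 = 1.3333
  S[B,B] = ((-0.8333)·(-0.8333) + (-3.8333)·(-3.8333) + (4.1667)·(4.1667) + (-0.8333)·(-0.8333) + (0.1667)·(0.1667) + (1.1667)·(1.1667)) / 5 = 34.8333/5 = 6.9667
  S = [[3.4667, 1.3333],
 [1.3333, 6.9667]].

Step 3 — invert S. det(S) = 3.4667·6.9667 - (1.3333)² = 22.3733.
  S^{-1} = (1/det) · [[d, -b], [-b, a]] = [[0.3114, -0.0596],
 [-0.0596, 0.1549]].

Step 4 — quadratic form (x̄ - mu_0)^T · S^{-1} · (x̄ - mu_0):
  S^{-1} · (x̄ - mu_0) = (-0.8954, 0.5781),
  (x̄ - mu_0)^T · [...] = (-2.3333)·(-0.8954) + (2.8333)·(0.5781) = 3.7272.

Step 5 — scale by n: T² = 6 · 3.7272 = 22.3629.

T² ≈ 22.3629


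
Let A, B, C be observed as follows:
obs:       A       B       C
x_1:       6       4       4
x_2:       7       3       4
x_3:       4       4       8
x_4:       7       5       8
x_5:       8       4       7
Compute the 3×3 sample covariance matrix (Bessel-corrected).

Step 1 — column means:
  mean(A) = (6 + 7 + 4 + 7 + 8) / 5 = 32/5 = 6.4
  mean(B) = (4 + 3 + 4 + 5 + 4) / 5 = 20/5 = 4
  mean(C) = (4 + 4 + 8 + 8 + 7) / 5 = 31/5 = 6.2

Step 2 — sample covariance S[i,j] = (1/(n-1)) · Σ_k (x_{k,i} - mean_i) · (x_{k,j} - mean_j), with n-1 = 4.
  S[A,A] = ((-0.4)·(-0.4) + (0.6)·(0.6) + (-2.4)·(-2.4) + (0.6)·(0.6) + (1.6)·(1.6)) / 4 = 9.2/4 = 2.3
  S[A,B] = ((-0.4)·(0) + (0.6)·(-1) + (-2.4)·(0) + (0.6)·(1) + (1.6)·(0)) / 4 = 0/4 = 0
  S[A,C] = ((-0.4)·(-2.2) + (0.6)·(-2.2) + (-2.4)·(1.8) + (0.6)·(1.8) + (1.6)·(0.8)) / 4 = -2.4/4 = -0.6
  S[B,B] = ((0)·(0) + (-1)·(-1) + (0)·(0) + (1)·(1) + (0)·(0)) / 4 = 2/4 = 0.5
  S[B,C] = ((0)·(-2.2) + (-1)·(-2.2) + (0)·(1.8) + (1)·(1.8) + (0)·(0.8)) / 4 = 4/4 = 1
  S[C,C] = ((-2.2)·(-2.2) + (-2.2)·(-2.2) + (1.8)·(1.8) + (1.8)·(1.8) + (0.8)·(0.8)) / 4 = 16.8/4 = 4.2

S is symmetric (S[j,i] = S[i,j]). Assembling:

S = [[2.3, 0, -0.6],
 [0, 0.5, 1],
 [-0.6, 1, 4.2]]


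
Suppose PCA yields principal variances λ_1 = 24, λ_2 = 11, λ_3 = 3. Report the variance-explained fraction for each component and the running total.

Step 1 — total variance = trace(Sigma) = Σ λ_i = 24 + 11 + 3 = 38.

Step 2 — fraction explained by component i = λ_i / Σ λ:
  PC1: 24/38 = 0.6316
  PC2: 11/38 = 0.2895
  PC3: 3/38 = 0.0789

Step 3 — cumulative fraction after k components = (λ_1 + ... + λ_k) / Σ λ:
  k = 1: 24/38 = 0.6316
  k = 2: (24 + 11)/38 = 35/38 = 0.9211
  k = 3: (24 + 11 + 3)/38 = 38/38 = 1

Summary (fraction, with percent):

explained: PC1 0.6316 (63.16%), PC2 0.2895 (28.95%), PC3 0.0789 (7.89%);  cumulative: 0.6316, 0.9211, 1


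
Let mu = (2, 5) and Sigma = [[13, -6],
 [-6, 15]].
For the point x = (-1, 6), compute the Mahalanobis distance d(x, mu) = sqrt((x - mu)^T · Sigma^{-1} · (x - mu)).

Step 1 — centre the observation: (x - mu) = (-3, 1).

Step 2 — invert Sigma. det(Sigma) = 13·15 - (-6)² = 159.
  Sigma^{-1} = (1/det) · [[d, -b], [-b, a]] = [[0.0943, 0.0377],
 [0.0377, 0.0818]].

Step 3 — form the quadratic (x - mu)^T · Sigma^{-1} · (x - mu):
  Sigma^{-1} · (x - mu) = (-0.2453, -0.0314).
  (x - mu)^T · [Sigma^{-1} · (x - mu)] = (-3)·(-0.2453) + (1)·(-0.0314) = 0.7044.

Step 4 — take square root: d = √(0.7044) ≈ 0.8393.

d(x, mu) = √(0.7044) ≈ 0.8393


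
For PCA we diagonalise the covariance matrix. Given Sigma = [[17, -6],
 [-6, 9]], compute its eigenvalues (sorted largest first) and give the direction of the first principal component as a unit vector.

Step 1 — characteristic polynomial of 2×2 Sigma:
  det(Sigma - λI) = λ² - trace · λ + det = 0.
  trace = 17 + 9 = 26, det = 17·9 - (-6)² = 117.
Step 2 — discriminant:
  Δ = trace² - 4·det = 676 - 468 = 208.
Step 3 — eigenvalues:
  λ = (trace ± √Δ)/2 = (26 ± 14.4222)/2,
  λ_1 = 20.2111,  λ_2 = 5.7889.

Step 4 — unit eigenvector for λ_1: solve (Sigma - λ_1 I)v = 0. First row:
  (17 - 20.2111)·v_x + (-6)·v_y = 0, i.e. (-3.2111)·v_x + (-6)·v_y = 0,
  so v ∝ (b, λ_1 - a) = (-6, 3.2111); multiply by -1 so the first entry is positive: u = (6, -3.2111).
  ||u|| = √((6)² + (-3.2111)²) = √(46.3112) ≈ 6.8052,
  v_1 = u/||u|| ≈ (0.8817, -0.4719) (||v_1|| = 1).

λ_1 = 20.2111,  λ_2 = 5.7889;  v_1 ≈ (0.8817, -0.4719)


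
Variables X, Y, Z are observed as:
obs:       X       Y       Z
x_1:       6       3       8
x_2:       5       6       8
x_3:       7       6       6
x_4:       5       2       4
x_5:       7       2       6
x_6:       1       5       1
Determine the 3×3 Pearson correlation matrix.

Step 1 — column means:
  mean(X) = (6 + 5 + 7 + 5 + 7 + 1) / 6 = 31/6 = 5.1667
  mean(Y) = (3 + 6 + 6 + 2 + 2 + 5) / 6 = 24/6 = 4
  mean(Z) = (8 + 8 + 6 + 4 + 6 + 1) / 6 = 33/6 = 5.5

Step 2 — sample variances and covariances s[i,j] = (1/(n-1)) · Σ_k (x_{k,i} - mean_i) · (x_{k,j} - mean_j), with n-1 = 5:
  s[X,X] = ((0.8333)·(0.8333) + (-0.1667)·(-0.1667) + (1.8333)·(1.8333) + (-0.1667)·(-0.1667) + (1.8333)·(1.8333) + (-4.1667)·(-4.1667)) / 5 = 24.8333/5 = 4.9667
  s[X,Y] = ((0.8333)·(-1) + (-0.1667)·(2) + (1.8333)·(2) + (-0.1667)·(-2) + (1.8333)·(-2) + (-4.1667)·(1)) / 5 = -5/5 = -1
  s[X,Z] = ((0.8333)·(2.5) + (-0.1667)·(2.5) + (1.8333)·(0.5) + (-0.1667)·(-1.5) + (1.8333)·(0.5) + (-4.1667)·(-4.5)) / 5 = 22.5/5 = 4.5
  s[Y,Y] = ((-1)·(-1) + (2)·(2) + (2)·(2) + (-2)·(-2) + (-2)·(-2) + (1)·(1)) / 5 = 18/5 = 3.6
  s[Y,Z] = ((-1)·(2.5) + (2)·(2.5) + (2)·(0.5) + (-2)·(-1.5) + (-2)·(0.5) + (1)·(-4.5)) / 5 = 1/5 = 0.2
  s[Z,Z] = ((2.5)·(2.5) + (2.5)·(2.5) + (0.5)·(0.5) + (-1.5)·(-1.5) + (0.5)·(0.5) + (-4.5)·(-4.5)) / 5 = 35.5/5 = 7.1
  Sample standard deviations s_i = √(s[i,i]):
  s(X) = √(4.9667) = 2.2286
  s(Y) = √(3.6) = 1.8974
  s(Z) = √(7.1) = 2.6646

Step 3 — r_{ij} = s_{ij} / (s_i · s_j):
  r[X,X] = 1 (diagonal).
  r[X,Y] = -1 / (2.2286 · 1.8974) = -1 / 4.2285 = -0.2365
  r[X,Z] = 4.5 / (2.2286 · 2.6646) = 4.5 / 5.9383 = 0.7578
  r[Y,Y] = 1 (diagonal).
  r[Y,Z] = 0.2 / (1.8974 · 2.6646) = 0.2 / 5.0557 = 0.0396
  r[Z,Z] = 1 (diagonal).

R is symmetric with unit diagonal. Assembling:

R = [[1, -0.2365, 0.7578],
 [-0.2365, 1, 0.0396],
 [0.7578, 0.0396, 1]]
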